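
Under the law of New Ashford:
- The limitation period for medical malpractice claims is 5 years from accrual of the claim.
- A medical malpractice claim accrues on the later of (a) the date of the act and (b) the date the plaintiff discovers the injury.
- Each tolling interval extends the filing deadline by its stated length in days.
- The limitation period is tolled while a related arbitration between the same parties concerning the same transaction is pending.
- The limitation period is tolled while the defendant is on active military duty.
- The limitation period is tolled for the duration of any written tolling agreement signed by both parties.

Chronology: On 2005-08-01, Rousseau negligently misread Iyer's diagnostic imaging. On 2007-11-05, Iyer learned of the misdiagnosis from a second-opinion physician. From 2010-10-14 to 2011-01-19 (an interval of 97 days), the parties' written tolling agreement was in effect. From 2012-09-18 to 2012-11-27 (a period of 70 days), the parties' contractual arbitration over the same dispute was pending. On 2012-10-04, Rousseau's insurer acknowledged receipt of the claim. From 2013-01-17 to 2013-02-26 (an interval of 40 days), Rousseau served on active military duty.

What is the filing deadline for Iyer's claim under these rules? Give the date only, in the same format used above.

2013-05-31

Taking the later of the act (2005-08-01) and discovery (2007-11-05), the claim accrued on 2007-11-05.
The untolled deadline — 5 years after 2007-11-05 — is 2012-11-05.
The period was tolled for 97 days by the written tolling agreement (2010-10-14 to 2011-01-19), pushing the deadline to 2013-02-10.
The period was tolled for 70 days by the pending related arbitration (2012-09-18 to 2012-11-27), pushing the deadline to 2013-04-21.
The period was tolled for 40 days by the defendant's active military service (2013-01-17 to 2013-02-26), pushing the deadline to 2013-05-31.
None of the other events listed affects the running of the period under the stated rules.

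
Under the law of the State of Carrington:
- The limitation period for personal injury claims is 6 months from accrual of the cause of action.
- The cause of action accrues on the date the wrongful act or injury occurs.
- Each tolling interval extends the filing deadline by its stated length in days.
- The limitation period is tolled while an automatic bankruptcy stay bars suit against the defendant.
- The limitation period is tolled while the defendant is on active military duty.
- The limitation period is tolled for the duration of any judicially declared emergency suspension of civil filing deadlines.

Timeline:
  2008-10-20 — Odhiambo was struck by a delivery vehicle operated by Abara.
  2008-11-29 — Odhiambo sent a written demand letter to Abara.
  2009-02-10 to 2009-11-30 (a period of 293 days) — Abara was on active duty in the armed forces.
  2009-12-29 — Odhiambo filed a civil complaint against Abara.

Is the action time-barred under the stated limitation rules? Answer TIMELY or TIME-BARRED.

TIMELY

The claim accrued on 2008-10-20, when the wrongful act occurred.
Adding the 6 months base period to 2008-10-20 gives a deadline of 2009-04-20, before any tolling.
The period was tolled for 293 days by the defendant's active military service (2009-02-10 to 2009-11-30), pushing the deadline to 2010-02-07.
None of the other events listed affects the running of the period under the stated rules.
Odhiambo filed on 2009-12-29, before the 2010-02-07 deadline, so the action is timely.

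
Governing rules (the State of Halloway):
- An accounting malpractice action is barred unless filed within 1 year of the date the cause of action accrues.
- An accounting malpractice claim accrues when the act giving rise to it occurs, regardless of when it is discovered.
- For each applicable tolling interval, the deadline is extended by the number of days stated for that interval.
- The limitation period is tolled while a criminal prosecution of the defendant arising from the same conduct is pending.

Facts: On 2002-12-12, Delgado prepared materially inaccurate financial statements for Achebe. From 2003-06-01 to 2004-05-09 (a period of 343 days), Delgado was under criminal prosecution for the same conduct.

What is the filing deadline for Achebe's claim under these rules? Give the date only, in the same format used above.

2004-11-19

The claim accrued on 2002-12-12, when the wrongful act occurred.
Adding the 1 year base period to 2002-12-12 gives a deadline of 2003-12-12, before any tolling.
Because the pending criminal prosecution ran from 2003-06-01 to 2004-05-09, the deadline is extended by 343 days to 2004-11-19.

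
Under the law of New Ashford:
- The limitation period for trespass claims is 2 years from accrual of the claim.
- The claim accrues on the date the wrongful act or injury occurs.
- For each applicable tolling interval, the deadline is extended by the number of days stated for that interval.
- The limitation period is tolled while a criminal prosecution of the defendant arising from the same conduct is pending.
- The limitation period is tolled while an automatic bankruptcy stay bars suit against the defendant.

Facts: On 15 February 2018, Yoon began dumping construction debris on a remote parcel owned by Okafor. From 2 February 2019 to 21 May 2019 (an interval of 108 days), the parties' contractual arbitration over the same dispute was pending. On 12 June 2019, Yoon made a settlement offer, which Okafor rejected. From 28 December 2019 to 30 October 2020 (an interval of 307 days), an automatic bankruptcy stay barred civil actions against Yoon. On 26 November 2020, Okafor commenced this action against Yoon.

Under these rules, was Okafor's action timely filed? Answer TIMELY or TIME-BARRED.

The limitation period began to run on 15 February 2018.
2 years from 15 February 2018 is 15 February 2020.
The period was tolled for 307 days by the automatic bankruptcy stay (28 December 2019 to 30 October 2020), pushing the deadline to 18 December 2020.
Although a pending arbitration ran from 2 February 2019 to 21 May 2019, the stated rules do not make that a tolling event, so it is disregarded.
Nothing else in the chronology tolls or restarts the period.
The 26 November 2020 filing precedes the 18 December 2020 deadline; the claim is timely.

TIMELY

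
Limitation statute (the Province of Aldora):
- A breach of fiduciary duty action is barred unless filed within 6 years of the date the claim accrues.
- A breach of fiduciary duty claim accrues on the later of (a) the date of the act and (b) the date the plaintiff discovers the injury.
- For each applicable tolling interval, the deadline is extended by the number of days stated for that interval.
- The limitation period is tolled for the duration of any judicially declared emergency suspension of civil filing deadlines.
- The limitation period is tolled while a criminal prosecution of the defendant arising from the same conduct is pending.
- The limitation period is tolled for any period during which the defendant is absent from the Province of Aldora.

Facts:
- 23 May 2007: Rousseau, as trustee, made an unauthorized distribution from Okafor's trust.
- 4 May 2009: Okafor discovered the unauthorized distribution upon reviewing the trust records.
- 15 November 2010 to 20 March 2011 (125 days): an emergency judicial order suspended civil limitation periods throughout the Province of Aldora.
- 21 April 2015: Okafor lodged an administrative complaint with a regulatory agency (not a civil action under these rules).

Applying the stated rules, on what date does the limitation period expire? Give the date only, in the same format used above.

6 September 2015

Because discovery on 4 May 2009 post-dates the 23 May 2007 act, accrual under the later-of rule falls on 4 May 2009.
6 years from 4 May 2009 is 4 May 2015.
The period was tolled for 125 days by the emergency suspension of filing deadlines (15 November 2010 to 20 March 2011), pushing the deadline to 6 September 2015.
The other events in the timeline have no effect on the limitation period under the stated rules.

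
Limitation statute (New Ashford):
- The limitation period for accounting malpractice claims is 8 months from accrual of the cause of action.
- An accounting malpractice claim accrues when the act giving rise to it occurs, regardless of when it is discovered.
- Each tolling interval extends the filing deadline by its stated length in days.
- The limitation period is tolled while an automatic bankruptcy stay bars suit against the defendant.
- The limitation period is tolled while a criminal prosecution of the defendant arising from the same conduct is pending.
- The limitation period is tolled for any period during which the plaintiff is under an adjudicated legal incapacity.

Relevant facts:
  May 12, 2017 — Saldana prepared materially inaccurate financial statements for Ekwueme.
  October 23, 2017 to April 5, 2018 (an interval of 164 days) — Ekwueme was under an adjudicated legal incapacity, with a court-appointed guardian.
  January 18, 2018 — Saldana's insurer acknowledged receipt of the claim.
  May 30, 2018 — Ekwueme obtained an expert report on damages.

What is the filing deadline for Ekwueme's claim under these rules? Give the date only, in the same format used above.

The cause of action accrued on May 12, 2017, the date of the act.
8 months from May 12, 2017 is January 12, 2018.
The plaintiff's legal incapacity from October 23, 2017 to April 5, 2018 tolled the period for 164 days, extending the deadline to June 25, 2018.
The other events in the timeline have no effect on the limitation period under the stated rules.

June 25, 2018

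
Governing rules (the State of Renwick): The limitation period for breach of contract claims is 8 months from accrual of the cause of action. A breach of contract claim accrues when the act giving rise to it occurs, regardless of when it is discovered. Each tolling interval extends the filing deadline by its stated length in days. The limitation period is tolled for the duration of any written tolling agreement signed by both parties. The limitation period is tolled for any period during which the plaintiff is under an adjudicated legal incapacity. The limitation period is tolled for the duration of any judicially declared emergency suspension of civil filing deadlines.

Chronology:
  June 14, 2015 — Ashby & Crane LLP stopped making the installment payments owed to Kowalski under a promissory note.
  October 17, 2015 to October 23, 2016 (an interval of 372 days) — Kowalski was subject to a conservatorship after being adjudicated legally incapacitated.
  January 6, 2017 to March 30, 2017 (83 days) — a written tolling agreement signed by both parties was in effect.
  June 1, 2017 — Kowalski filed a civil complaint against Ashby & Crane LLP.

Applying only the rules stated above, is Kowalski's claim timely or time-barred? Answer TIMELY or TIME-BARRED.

The claim accrued on June 14, 2015, when the wrongful act occurred.
8 months from June 14, 2015 is February 14, 2016.
The plaintiff's legal incapacity from October 17, 2015 to October 23, 2016 tolled the period for 372 days, extending the deadline to February 20, 2017.
The period was tolled for 83 days by the written tolling agreement (January 6, 2017 to March 30, 2017), pushing the deadline to May 14, 2017.
Kowalski filed on June 1, 2017, after the May 14, 2017 deadline, so the action is time-barred.

TIME-BARRED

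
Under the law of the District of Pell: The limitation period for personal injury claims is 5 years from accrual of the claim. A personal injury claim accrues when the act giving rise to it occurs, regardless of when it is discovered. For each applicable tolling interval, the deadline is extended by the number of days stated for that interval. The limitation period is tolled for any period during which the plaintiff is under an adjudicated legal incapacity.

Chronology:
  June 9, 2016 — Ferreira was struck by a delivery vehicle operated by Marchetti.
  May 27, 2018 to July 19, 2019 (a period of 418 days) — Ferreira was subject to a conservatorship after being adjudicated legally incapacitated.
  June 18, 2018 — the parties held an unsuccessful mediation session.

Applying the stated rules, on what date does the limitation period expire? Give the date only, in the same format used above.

The claim accrued on June 9, 2016, the date of the act.
The untolled deadline — 5 years after June 9, 2016 — is June 9, 2021.
The plaintiff's legal incapacity from May 27, 2018 to July 19, 2019 tolled the period for 418 days, extending the deadline to August 1, 2022.
The other events in the timeline have no effect on the limitation period under the stated rules.

August 1, 2022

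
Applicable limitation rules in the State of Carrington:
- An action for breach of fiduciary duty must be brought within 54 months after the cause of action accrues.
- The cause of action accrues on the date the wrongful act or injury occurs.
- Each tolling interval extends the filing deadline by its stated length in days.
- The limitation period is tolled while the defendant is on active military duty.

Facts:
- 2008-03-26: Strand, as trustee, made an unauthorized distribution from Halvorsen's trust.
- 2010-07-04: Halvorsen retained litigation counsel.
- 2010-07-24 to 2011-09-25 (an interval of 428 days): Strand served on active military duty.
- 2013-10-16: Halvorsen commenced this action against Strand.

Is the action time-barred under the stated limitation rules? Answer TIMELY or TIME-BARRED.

TIMELY

The cause of action accrued on 2008-03-26, the date of the act.
The untolled deadline — 54 months after 2008-03-26 — is 2012-09-26.
Because the defendant's active military service ran from 2010-07-24 to 2011-09-25, the deadline is extended by 428 days to 2013-11-28.
None of the other events listed affects the running of the period under the stated rules.
The 2013-10-16 filing precedes the 2013-11-28 deadline; the claim is timely.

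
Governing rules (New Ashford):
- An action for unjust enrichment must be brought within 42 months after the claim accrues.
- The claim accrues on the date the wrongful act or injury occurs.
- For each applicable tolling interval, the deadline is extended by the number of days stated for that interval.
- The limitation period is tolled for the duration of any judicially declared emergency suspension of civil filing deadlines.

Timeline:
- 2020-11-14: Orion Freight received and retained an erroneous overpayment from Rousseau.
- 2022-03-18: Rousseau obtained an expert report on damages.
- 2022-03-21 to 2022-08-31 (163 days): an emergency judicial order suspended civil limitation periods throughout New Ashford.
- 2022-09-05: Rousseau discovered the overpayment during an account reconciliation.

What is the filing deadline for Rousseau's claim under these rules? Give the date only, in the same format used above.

The claim accrued on 2020-11-14, when the wrongful act occurred; under the stated occurrence rule the 2022-09-05 discovery does not delay accrual.
42 months from 2020-11-14 is 2024-05-14.
The period was tolled for 163 days by the emergency suspension of filing deadlines (2022-03-21 to 2022-08-31), pushing the deadline to 2024-10-24.
Nothing else in the chronology tolls or restarts the period.

2024-10-24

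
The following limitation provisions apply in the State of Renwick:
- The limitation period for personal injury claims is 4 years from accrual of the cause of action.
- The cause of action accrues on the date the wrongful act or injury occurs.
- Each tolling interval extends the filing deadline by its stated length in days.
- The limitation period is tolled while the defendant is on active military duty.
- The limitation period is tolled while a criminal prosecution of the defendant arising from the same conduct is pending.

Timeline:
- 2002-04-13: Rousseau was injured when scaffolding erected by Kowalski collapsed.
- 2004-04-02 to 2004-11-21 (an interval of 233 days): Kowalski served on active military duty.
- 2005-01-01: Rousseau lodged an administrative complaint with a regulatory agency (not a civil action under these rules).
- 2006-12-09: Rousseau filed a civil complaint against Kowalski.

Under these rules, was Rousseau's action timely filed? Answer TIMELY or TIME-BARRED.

The claim accrued on 2002-04-13, when the wrongful act occurred.
The untolled deadline — 4 years after 2002-04-13 — is 2006-04-13.
The period was tolled for 233 days by the defendant's active military service (2004-04-02 to 2004-11-21), pushing the deadline to 2006-12-02.
Nothing else in the chronology tolls or restarts the period.
Rousseau filed on 2006-12-09, after the 2006-12-02 deadline, so the action is time-barred.

TIME-BARRED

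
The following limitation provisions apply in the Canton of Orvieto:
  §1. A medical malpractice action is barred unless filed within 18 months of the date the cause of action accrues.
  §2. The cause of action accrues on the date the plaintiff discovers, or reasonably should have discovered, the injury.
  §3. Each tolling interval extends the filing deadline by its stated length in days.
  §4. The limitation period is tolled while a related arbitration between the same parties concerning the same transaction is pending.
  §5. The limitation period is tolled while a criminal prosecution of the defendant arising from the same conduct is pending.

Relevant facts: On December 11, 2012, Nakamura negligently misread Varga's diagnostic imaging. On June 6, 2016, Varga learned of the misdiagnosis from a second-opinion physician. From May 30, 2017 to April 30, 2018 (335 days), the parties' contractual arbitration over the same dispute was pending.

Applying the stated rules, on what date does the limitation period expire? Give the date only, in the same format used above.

November 6, 2018

The claim did not accrue until Varga discovered the injury on June 6, 2016; the December 11, 2012 act date does not start the clock under the stated rule.
Adding the 18 months base period to June 6, 2016 gives a deadline of December 6, 2017, before any tolling.
The period was tolled for 335 days by the pending related arbitration (May 30, 2017 to April 30, 2018), pushing the deadline to November 6, 2018.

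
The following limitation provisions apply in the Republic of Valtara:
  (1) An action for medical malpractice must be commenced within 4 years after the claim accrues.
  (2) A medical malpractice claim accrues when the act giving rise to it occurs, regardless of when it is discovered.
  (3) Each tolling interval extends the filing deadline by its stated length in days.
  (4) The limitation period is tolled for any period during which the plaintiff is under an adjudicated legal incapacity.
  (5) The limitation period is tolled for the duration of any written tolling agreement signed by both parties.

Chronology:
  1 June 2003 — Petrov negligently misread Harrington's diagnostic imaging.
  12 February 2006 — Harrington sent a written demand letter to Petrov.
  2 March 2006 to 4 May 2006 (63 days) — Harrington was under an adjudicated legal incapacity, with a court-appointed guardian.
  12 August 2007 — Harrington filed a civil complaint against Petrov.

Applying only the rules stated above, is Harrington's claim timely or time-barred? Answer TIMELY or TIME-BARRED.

The claim accrued on 1 June 2003, when the wrongful act occurred.
Adding the 4 years base period to 1 June 2003 gives a deadline of 1 June 2007, before any tolling.
The period was tolled for 63 days by the plaintiff's legal incapacity (2 March 2006 to 4 May 2006), pushing the deadline to 3 August 2007.
None of the other events listed affects the running of the period under the stated rules.
The 12 August 2007 filing falls after the 3 August 2007 deadline; the claim is time-barred.

TIME-BARRED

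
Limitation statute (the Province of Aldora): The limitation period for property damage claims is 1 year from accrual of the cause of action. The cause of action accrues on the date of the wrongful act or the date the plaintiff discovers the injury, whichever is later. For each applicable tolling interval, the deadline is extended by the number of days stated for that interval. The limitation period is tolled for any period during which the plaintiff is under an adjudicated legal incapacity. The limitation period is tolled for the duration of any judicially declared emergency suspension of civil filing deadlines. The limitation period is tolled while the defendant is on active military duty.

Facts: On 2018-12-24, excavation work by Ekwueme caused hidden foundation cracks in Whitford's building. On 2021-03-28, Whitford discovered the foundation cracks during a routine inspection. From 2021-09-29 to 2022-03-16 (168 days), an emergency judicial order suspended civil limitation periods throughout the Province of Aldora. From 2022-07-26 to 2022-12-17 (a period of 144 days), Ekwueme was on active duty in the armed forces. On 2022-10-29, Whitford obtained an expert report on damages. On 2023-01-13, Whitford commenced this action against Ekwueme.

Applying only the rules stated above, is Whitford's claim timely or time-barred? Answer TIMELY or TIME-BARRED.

Taking the later of the act (2018-12-24) and discovery (2021-03-28), the claim accrued on 2021-03-28.
1 year from 2021-03-28 is 2022-03-28.
The emergency suspension of filing deadlines from 2021-09-29 to 2022-03-16 tolled the period for 168 days, extending the deadline to 2022-09-12.
The period was tolled for 144 days by the defendant's active military service (2022-07-26 to 2022-12-17), pushing the deadline to 2023-02-03.
None of the other events listed affects the running of the period under the stated rules.
Whitford filed on 2023-01-13, before the 2023-02-03 deadline, so the action is timely.

TIMELY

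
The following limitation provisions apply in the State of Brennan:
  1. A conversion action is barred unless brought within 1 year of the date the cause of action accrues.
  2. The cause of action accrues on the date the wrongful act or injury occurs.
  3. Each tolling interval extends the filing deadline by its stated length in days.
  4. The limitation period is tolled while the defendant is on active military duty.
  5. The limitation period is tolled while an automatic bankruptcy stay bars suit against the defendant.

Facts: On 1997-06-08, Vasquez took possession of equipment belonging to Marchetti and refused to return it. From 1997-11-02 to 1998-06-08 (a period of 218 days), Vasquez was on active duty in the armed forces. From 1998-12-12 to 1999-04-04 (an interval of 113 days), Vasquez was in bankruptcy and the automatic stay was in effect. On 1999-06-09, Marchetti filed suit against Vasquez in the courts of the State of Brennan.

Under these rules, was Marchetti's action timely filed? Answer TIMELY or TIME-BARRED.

TIME-BARRED

The limitation period began to run on 1997-06-08.
1 year from 1997-06-08 is 1998-06-08.
The period was tolled for 218 days by the defendant's active military service (1997-11-02 to 1998-06-08), pushing the deadline to 1999-01-12.
The automatic bankruptcy stay from 1998-12-12 to 1999-04-04 tolled the period for 113 days, extending the deadline to 1999-05-05.
The 1999-06-09 filing falls after the 1999-05-05 deadline; the claim is time-barred.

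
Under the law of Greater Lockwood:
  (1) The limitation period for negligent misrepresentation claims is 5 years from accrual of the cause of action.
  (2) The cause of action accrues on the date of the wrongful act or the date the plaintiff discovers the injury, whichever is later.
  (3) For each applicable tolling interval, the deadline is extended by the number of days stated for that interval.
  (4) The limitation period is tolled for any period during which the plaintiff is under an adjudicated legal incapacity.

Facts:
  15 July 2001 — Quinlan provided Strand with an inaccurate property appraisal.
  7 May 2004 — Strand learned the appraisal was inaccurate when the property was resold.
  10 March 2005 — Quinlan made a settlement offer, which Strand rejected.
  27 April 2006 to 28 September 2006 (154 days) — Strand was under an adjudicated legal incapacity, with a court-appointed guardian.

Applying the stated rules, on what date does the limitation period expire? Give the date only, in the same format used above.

Taking the later of the act (15 July 2001) and discovery (7 May 2004), the claim accrued on 7 May 2004.
5 years from 7 May 2004 is 7 May 2009.
The period was tolled for 154 days by the plaintiff's legal incapacity (27 April 2006 to 28 September 2006), pushing the deadline to 8 October 2009.
Nothing else in the chronology tolls or restarts the period.

8 October 2009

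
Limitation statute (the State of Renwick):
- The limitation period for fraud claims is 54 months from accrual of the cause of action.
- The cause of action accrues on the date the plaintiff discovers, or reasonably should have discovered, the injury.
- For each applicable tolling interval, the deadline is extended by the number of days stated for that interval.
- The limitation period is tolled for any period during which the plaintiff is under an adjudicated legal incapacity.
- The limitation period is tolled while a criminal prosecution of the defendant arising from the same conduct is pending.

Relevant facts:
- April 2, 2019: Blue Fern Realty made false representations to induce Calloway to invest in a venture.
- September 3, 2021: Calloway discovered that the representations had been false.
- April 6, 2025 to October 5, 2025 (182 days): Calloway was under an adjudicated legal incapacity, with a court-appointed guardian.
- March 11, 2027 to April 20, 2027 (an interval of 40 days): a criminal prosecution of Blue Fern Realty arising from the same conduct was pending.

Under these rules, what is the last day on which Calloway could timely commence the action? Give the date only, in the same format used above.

September 1, 2026

Under the discovery rule, the claim accrued on September 3, 2021, when Calloway discovered the injury — not on the April 2, 2019 date of the underlying act.
The untolled deadline — 54 months after September 3, 2021 — is March 3, 2026.
Because the plaintiff's legal incapacity ran from April 6, 2025 to October 5, 2025, the deadline is extended by 182 days to September 1, 2026.
By the time the pending criminal prosecution began on March 11, 2027, the limitation period had already expired on September 1, 2026; that interval cannot revive it.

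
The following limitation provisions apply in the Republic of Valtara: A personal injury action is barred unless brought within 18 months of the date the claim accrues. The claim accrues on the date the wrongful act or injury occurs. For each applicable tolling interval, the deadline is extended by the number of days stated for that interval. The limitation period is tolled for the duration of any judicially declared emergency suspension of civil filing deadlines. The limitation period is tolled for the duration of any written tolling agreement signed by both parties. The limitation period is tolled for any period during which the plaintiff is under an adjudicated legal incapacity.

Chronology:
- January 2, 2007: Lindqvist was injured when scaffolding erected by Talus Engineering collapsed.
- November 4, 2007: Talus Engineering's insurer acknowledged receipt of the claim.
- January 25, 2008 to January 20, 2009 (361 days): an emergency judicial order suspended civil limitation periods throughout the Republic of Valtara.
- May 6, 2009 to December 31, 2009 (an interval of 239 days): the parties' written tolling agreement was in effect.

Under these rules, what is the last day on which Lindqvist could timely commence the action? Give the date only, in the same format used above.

The claim accrued on January 2, 2007, when the wrongful act occurred.
Adding the 18 months base period to January 2, 2007 gives a deadline of July 2, 2008, before any tolling.
Because the emergency suspension of filing deadlines ran from January 25, 2008 to January 20, 2009, the deadline is extended by 361 days to June 28, 2009.
Because the written tolling agreement ran from May 6, 2009 to December 31, 2009, the deadline is extended by 239 days to February 22, 2010.
None of the other events listed affects the running of the period under the stated rules.

February 22, 2010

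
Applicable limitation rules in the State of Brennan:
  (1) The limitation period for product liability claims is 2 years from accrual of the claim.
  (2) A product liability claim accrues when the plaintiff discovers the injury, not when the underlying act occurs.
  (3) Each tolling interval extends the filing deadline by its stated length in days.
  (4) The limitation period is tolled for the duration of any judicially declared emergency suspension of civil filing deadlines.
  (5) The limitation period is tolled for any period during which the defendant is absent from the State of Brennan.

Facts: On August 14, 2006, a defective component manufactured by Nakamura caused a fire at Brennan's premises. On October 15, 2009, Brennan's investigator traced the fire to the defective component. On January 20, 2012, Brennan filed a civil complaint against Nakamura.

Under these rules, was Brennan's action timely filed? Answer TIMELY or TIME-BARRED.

TIME-BARRED

Accrual is tied to discovery, so the period began on October 15, 2009 rather than on August 14, 2006 when the act occurred.
Adding the 2 years base period to October 15, 2009 gives a deadline of October 15, 2011, before any tolling.
The January 20, 2012 filing falls after the October 15, 2011 deadline; the claim is time-barred.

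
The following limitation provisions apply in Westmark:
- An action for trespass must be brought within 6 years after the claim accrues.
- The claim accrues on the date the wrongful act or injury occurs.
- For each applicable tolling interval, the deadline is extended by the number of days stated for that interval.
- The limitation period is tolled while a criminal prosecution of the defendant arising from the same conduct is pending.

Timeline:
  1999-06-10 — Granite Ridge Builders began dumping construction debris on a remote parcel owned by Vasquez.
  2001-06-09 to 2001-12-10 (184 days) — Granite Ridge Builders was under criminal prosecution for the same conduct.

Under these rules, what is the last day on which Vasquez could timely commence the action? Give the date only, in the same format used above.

2005-12-11

The limitation period began to run on 1999-06-10.
The untolled deadline — 6 years after 1999-06-10 — is 2005-06-10.
The pending criminal prosecution from 2001-06-09 to 2001-12-10 tolled the period for 184 days, extending the deadline to 2005-12-11.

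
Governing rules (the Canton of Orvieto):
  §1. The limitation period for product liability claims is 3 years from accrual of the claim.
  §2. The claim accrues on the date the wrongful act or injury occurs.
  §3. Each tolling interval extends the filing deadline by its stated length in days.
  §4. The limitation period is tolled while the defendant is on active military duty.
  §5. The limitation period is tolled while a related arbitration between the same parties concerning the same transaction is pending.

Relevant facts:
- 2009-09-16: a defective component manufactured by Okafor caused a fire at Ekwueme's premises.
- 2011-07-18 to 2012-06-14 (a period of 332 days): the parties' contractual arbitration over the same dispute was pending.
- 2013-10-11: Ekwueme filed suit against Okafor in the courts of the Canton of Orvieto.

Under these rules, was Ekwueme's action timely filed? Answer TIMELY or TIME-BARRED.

The claim accrued on 2009-09-16, when the wrongful act occurred.
The untolled deadline — 3 years after 2009-09-16 — is 2012-09-16.
Because the pending related arbitration ran from 2011-07-18 to 2012-06-14, the deadline is extended by 332 days to 2013-08-14.
Ekwueme filed on 2013-10-11, after the 2013-08-14 deadline, so the action is time-barred.

TIME-BARRED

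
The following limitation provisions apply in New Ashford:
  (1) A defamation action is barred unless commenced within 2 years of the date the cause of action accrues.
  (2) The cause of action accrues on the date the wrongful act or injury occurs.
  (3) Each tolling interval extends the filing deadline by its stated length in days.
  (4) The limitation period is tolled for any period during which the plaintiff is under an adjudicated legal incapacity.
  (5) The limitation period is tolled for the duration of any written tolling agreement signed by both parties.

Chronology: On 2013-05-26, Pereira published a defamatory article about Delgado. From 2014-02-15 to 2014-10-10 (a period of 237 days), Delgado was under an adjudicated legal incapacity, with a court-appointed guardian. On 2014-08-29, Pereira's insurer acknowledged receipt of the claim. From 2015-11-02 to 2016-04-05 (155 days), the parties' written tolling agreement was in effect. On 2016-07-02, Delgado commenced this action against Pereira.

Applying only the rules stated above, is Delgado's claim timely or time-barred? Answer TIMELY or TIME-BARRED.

TIME-BARRED

The claim accrued on 2013-05-26, when the wrongful act occurred.
The untolled deadline — 2 years after 2013-05-26 — is 2015-05-26.
The plaintiff's legal incapacity from 2014-02-15 to 2014-10-10 tolled the period for 237 days, extending the deadline to 2016-01-18.
Because the written tolling agreement ran from 2015-11-02 to 2016-04-05, the deadline is extended by 155 days to 2016-06-21.
None of the other events listed affects the running of the period under the stated rules.
The 2016-07-02 filing falls after the 2016-06-21 deadline; the claim is time-barred.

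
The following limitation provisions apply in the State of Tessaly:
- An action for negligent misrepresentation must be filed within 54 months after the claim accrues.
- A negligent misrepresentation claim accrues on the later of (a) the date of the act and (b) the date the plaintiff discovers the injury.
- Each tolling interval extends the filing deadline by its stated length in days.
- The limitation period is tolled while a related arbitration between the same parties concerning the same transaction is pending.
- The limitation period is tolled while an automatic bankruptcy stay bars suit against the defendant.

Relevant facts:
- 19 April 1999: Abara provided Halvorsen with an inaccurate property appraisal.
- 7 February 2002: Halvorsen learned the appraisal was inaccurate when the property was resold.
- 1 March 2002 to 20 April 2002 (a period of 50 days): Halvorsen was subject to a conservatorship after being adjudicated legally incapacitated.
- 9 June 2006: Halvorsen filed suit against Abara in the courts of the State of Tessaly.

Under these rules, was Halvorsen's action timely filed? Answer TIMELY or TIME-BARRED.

Taking the later of the act (19 April 1999) and discovery (7 February 2002), the claim accrued on 7 February 2002.
Adding the 54 months base period to 7 February 2002 gives a deadline of 7 August 2006, before any tolling.
The plaintiff's legal incapacity from 1 March 2002 to 20 April 2002 does not toll the period, because no stated rule makes the plaintiff's incapacity a tolling event.
Filing on 9 June 2006 beat the 7 August 2006 deadline — the action is timely.

TIMELY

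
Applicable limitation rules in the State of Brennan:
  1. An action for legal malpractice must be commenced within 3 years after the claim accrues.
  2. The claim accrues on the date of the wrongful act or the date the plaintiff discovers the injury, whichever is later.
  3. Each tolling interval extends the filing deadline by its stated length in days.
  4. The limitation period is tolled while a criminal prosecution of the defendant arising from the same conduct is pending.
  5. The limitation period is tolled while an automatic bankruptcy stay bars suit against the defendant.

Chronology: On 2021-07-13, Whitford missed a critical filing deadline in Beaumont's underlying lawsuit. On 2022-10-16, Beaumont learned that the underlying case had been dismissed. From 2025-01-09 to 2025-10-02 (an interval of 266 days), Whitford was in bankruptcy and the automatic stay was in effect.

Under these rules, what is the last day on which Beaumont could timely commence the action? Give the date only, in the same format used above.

2026-07-09

Taking the later of the act (2021-07-13) and discovery (2022-10-16), the claim accrued on 2022-10-16.
The untolled deadline — 3 years after 2022-10-16 — is 2025-10-16.
Because the automatic bankruptcy stay ran from 2025-01-09 to 2025-10-02, the deadline is extended by 266 days to 2026-07-09.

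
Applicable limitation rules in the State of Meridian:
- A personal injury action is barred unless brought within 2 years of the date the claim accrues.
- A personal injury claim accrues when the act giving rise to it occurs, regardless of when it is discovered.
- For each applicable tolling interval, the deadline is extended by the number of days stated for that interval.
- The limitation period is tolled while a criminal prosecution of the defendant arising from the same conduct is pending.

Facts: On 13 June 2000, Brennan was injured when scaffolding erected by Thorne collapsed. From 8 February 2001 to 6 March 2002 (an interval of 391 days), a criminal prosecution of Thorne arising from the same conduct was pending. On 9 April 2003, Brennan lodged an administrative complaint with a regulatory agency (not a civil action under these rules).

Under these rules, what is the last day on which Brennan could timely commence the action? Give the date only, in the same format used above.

The claim accrued on 13 June 2000, when the wrongful act occurred.
Adding the 2 years base period to 13 June 2000 gives a deadline of 13 June 2002, before any tolling.
Because the pending criminal prosecution ran from 8 February 2001 to 6 March 2002, the deadline is extended by 391 days to 9 July 2003.
The other events in the timeline have no effect on the limitation period under the stated rules.

9 July 2003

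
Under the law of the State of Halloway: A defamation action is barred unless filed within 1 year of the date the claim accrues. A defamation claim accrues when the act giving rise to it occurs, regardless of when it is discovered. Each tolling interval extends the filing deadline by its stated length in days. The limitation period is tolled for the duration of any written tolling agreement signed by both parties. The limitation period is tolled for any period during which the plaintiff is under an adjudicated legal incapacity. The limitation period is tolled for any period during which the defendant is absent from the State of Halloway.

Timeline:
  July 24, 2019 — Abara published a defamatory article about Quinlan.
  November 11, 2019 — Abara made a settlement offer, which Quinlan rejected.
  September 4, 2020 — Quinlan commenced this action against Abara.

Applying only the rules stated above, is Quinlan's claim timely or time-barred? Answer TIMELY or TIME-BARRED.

TIME-BARRED

The limitation period began to run on July 24, 2019.
The untolled deadline — 1 year after July 24, 2019 — is July 24, 2020.
Nothing else in the chronology tolls or restarts the period.
Quinlan filed on September 4, 2020, after the July 24, 2020 deadline, so the action is time-barred.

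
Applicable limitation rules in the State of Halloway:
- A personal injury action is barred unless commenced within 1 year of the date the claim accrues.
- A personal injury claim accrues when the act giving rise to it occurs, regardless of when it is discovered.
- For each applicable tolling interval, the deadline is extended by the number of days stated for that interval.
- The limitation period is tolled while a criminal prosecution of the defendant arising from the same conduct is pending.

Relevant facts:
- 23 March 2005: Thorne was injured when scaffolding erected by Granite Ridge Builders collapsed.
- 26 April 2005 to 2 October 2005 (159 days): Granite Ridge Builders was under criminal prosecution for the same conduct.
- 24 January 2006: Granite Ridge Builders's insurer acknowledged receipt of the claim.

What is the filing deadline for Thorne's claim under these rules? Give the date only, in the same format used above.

29 August 2006

The limitation period began to run on 23 March 2005.
1 year from 23 March 2005 is 23 March 2006.
Because the pending criminal prosecution ran from 26 April 2005 to 2 October 2005, the deadline is extended by 159 days to 29 August 2006.
The other events in the timeline have no effect on the limitation period under the stated rules.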